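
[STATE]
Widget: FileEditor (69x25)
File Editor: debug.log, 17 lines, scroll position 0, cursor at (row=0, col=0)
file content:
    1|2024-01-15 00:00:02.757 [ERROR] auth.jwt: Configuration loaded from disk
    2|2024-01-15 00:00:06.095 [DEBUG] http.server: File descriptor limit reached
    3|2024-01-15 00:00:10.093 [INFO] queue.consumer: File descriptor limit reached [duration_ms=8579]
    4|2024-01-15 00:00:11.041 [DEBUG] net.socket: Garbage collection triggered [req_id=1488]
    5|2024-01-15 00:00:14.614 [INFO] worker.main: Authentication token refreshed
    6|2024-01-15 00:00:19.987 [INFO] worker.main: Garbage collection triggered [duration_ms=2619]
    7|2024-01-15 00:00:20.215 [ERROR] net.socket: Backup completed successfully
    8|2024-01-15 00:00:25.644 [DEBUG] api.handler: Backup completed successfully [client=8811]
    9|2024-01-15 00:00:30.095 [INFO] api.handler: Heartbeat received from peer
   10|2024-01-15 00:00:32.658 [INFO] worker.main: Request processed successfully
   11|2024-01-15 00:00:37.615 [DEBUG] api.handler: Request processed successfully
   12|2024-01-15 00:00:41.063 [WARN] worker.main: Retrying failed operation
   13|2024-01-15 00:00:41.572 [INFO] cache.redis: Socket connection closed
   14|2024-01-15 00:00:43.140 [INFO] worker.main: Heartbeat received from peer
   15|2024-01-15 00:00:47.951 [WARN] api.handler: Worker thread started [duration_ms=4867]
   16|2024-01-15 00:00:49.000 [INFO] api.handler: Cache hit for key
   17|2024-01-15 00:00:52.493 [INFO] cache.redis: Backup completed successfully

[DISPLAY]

█024-01-15 00:00:02.757 [ERROR] auth.jwt: Configuration loaded from ▲
2024-01-15 00:00:06.095 [DEBUG] http.server: File descriptor limit r█
2024-01-15 00:00:10.093 [INFO] queue.consumer: File descriptor limit░
2024-01-15 00:00:11.041 [DEBUG] net.socket: Garbage collection trigg░
2024-01-15 00:00:14.614 [INFO] worker.main: Authentication token ref░
2024-01-15 00:00:19.987 [INFO] worker.main: Garbage collection trigg░
2024-01-15 00:00:20.215 [ERROR] net.socket: Backup completed success░
2024-01-15 00:00:25.644 [DEBUG] api.handler: Backup completed succes░
2024-01-15 00:00:30.095 [INFO] api.handler: Heartbeat received from ░
2024-01-15 00:00:32.658 [INFO] worker.main: Request processed succes░
2024-01-15 00:00:37.615 [DEBUG] api.handler: Request processed succe░
2024-01-15 00:00:41.063 [WARN] worker.main: Retrying failed operatio░
2024-01-15 00:00:41.572 [INFO] cache.redis: Socket connection closed░
2024-01-15 00:00:43.140 [INFO] worker.main: Heartbeat received from ░
2024-01-15 00:00:47.951 [WARN] api.handler: Worker thread started [d░
2024-01-15 00:00:49.000 [INFO] api.handler: Cache hit for key       ░
2024-01-15 00:00:52.493 [INFO] cache.redis: Backup completed success░
                                                                    ░
                                                                    ░
                                                                    ░
                                                                    ░
                                                                    ░
                                                                    ░
                                                                    ░
                                                                    ▼


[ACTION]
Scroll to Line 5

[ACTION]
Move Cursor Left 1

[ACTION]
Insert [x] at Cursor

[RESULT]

x█024-01-15 00:00:02.757 [ERROR] auth.jwt: Configuration loaded from▲
2024-01-15 00:00:06.095 [DEBUG] http.server: File descriptor limit r█
2024-01-15 00:00:10.093 [INFO] queue.consumer: File descriptor limit░
2024-01-15 00:00:11.041 [DEBUG] net.socket: Garbage collection trigg░
2024-01-15 00:00:14.614 [INFO] worker.main: Authentication token ref░
2024-01-15 00:00:19.987 [INFO] worker.main: Garbage collection trigg░
2024-01-15 00:00:20.215 [ERROR] net.socket: Backup completed success░
2024-01-15 00:00:25.644 [DEBUG] api.handler: Backup completed succes░
2024-01-15 00:00:30.095 [INFO] api.handler: Heartbeat received from ░
2024-01-15 00:00:32.658 [INFO] worker.main: Request processed succes░
2024-01-15 00:00:37.615 [DEBUG] api.handler: Request processed succe░
2024-01-15 00:00:41.063 [WARN] worker.main: Retrying failed operatio░
2024-01-15 00:00:41.572 [INFO] cache.redis: Socket connection closed░
2024-01-15 00:00:43.140 [INFO] worker.main: Heartbeat received from ░
2024-01-15 00:00:47.951 [WARN] api.handler: Worker thread started [d░
2024-01-15 00:00:49.000 [INFO] api.handler: Cache hit for key       ░
2024-01-15 00:00:52.493 [INFO] cache.redis: Backup completed success░
                                                                    ░
                                                                    ░
                                                                    ░
                                                                    ░
                                                                    ░
                                                                    ░
                                                                    ░
                                                                    ▼


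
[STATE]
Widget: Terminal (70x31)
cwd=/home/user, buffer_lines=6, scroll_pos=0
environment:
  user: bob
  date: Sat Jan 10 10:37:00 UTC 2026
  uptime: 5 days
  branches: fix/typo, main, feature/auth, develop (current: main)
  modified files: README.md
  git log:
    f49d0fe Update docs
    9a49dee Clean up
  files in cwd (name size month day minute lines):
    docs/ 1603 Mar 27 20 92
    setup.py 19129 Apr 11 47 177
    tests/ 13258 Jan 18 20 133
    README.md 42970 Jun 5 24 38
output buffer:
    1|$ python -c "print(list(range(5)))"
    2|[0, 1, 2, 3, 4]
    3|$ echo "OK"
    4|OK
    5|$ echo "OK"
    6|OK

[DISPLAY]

$ python -c "print(list(range(5)))"                                   
[0, 1, 2, 3, 4]                                                       
$ echo "OK"                                                           
OK                                                                    
$ echo "OK"                                                           
OK                                                                    
$ █                                                                   
                                                                      
                                                                      
                                                                      
                                                                      
                                                                      
                                                                      
                                                                      
                                                                      
                                                                      
                                                                      
                                                                      
                                                                      
                                                                      
                                                                      
                                                                      
                                                                      
                                                                      
                                                                      
                                                                      
                                                                      
                                                                      
                                                                      
                                                                      
                                                                      


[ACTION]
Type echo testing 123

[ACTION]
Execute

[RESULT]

$ python -c "print(list(range(5)))"                                   
[0, 1, 2, 3, 4]                                                       
$ echo "OK"                                                           
OK                                                                    
$ echo "OK"                                                           
OK                                                                    
$ echo testing 123                                                    
testing 123                                                           
$ █                                                                   
                                                                      
                                                                      
                                                                      
                                                                      
                                                                      
                                                                      
                                                                      
                                                                      
                                                                      
                                                                      
                                                                      
                                                                      
                                                                      
                                                                      
                                                                      
                                                                      
                                                                      
                                                                      
                                                                      
                                                                      
                                                                      
                                                                      


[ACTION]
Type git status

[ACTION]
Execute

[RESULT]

$ python -c "print(list(range(5)))"                                   
[0, 1, 2, 3, 4]                                                       
$ echo "OK"                                                           
OK                                                                    
$ echo "OK"                                                           
OK                                                                    
$ echo testing 123                                                    
testing 123                                                           
$ git status                                                          
On branch main                                                        
Changes not staged for commit:                                        
                                                                      
        modified:   README.md                                         
$ █                                                                   
                                                                      
                                                                      
                                                                      
                                                                      
                                                                      
                                                                      
                                                                      
                                                                      
                                                                      
                                                                      
                                                                      
                                                                      
                                                                      
                                                                      
                                                                      
                                                                      
                                                                      


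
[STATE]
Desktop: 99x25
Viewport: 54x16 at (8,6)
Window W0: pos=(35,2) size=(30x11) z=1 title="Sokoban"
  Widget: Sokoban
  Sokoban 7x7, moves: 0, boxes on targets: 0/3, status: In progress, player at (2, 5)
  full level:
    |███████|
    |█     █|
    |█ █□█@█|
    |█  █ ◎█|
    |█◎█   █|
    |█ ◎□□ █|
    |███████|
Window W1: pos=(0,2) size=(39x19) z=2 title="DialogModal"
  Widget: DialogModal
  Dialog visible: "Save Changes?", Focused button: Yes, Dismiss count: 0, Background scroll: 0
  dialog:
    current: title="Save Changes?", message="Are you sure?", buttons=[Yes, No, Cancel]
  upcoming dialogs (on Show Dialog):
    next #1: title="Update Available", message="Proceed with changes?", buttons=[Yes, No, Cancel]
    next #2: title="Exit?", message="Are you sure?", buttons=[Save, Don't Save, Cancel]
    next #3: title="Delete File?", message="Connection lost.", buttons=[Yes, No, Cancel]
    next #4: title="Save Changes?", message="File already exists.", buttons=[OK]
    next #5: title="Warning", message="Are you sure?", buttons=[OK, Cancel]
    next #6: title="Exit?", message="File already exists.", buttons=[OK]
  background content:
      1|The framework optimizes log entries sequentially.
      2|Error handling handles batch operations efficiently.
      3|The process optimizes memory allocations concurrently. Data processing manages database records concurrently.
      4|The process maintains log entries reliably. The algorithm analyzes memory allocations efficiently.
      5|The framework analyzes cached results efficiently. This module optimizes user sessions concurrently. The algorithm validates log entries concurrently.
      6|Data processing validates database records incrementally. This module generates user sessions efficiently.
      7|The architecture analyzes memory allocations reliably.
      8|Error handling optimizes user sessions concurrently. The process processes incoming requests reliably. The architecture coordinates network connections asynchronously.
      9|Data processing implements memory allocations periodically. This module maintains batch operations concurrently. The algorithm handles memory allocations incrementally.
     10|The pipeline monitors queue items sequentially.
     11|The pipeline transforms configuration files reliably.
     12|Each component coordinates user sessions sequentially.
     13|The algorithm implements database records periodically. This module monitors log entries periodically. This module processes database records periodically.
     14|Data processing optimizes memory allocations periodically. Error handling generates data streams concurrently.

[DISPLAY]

andling handles batch operatio┃   █                   
cess optimizes memory allocati┃□█@█                   
cess maintains log entries rel┃█ ◎█                   
mework analyzes cached results┃   █                   
┌─────────────────────┐base re┃□□ █                   
│    Save Changes?    │ry allo┃████                   
│    Are you sure?    │session┃━━━━━━━━━━━━━━━━━━━━━━━
│ [Yes]  No   Cancel  │ory all┃                       
└─────────────────────┘ems seq┃                       
eline transforms configuration┃                       
mponent coordinates user sessi┃                       
orithm implements database rec┃                       
ocessing optimizes memory allo┃                       
                              ┃                       
━━━━━━━━━━━━━━━━━━━━━━━━━━━━━━┛                       
                                                      


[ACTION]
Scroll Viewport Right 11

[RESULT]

dles batch operatio┃   █                     ┃        
zes memory allocati┃□█@█                     ┃        
ins log entries rel┃█ ◎█                     ┃        
yzes cached results┃   █                     ┃        
───────────┐base re┃□□ █                     ┃        
hanges?    │ry allo┃████                     ┃        
u sure?    │session┃━━━━━━━━━━━━━━━━━━━━━━━━━┛        
   Cancel  │ory all┃                                  
───────────┘ems seq┃                                  
forms configuration┃                                  
rdinates user sessi┃                                  
ements database rec┃                                  
timizes memory allo┃                                  
                   ┃                                  
━━━━━━━━━━━━━━━━━━━┛                                  
                                                      


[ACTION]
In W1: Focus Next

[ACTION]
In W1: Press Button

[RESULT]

dles batch operatio┃   █                     ┃        
zes memory allocati┃□█@█                     ┃        
ins log entries rel┃█ ◎█                     ┃        
yzes cached results┃   █                     ┃        
lidates database re┃□□ █                     ┃        
nalyzes memory allo┃████                     ┃        
imizes user session┃━━━━━━━━━━━━━━━━━━━━━━━━━┛        
plements memory all┃                                  
ors queue items seq┃                                  
forms configuration┃                                  
rdinates user sessi┃                                  
ements database rec┃                                  
timizes memory allo┃                                  
                   ┃                                  
━━━━━━━━━━━━━━━━━━━┛                                  
                                                      


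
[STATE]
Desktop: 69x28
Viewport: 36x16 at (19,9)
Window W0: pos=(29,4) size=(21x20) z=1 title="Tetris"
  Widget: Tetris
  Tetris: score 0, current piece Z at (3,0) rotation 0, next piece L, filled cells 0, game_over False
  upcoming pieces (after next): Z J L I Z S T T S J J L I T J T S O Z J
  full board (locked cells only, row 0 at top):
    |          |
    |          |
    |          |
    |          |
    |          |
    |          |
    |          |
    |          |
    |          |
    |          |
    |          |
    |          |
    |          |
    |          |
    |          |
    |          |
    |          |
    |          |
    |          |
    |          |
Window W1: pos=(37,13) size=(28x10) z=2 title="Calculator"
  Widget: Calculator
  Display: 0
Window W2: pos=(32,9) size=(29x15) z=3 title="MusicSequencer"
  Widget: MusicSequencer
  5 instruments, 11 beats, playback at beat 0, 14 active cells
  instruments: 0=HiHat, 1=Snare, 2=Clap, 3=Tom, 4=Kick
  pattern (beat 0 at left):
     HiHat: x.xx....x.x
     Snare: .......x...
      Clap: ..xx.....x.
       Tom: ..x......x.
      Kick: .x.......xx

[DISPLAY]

          ┃  ┏━━━━━━━━━━━━━━━━━━━━━━
          ┃  ┃ MusicSequencer       
          ┃  ┠──────────────────────
          ┃  ┃      ▼1234567890     
          ┃  ┃ HiHat█·██····█·█     
          ┃  ┃ Snare·······█···     
          ┃  ┃  Clap··██·····█·     
          ┃  ┃   Tom··█······█·     
          ┃  ┃  Kick·█·······██     
          ┃  ┃                      
          ┃  ┃                      
          ┃  ┃                      
          ┃  ┃                      
          ┃  ┃                      
          ┗━━┗━━━━━━━━━━━━━━━━━━━━━━
                                    


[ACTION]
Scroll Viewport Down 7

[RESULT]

          ┃  ┃      ▼1234567890     
          ┃  ┃ HiHat█·██····█·█     
          ┃  ┃ Snare·······█···     
          ┃  ┃  Clap··██·····█·     
          ┃  ┃   Tom··█······█·     
          ┃  ┃  Kick·█·······██     
          ┃  ┃                      
          ┃  ┃                      
          ┃  ┃                      
          ┃  ┃                      
          ┃  ┃                      
          ┗━━┗━━━━━━━━━━━━━━━━━━━━━━
                                    
                                    
                                    
                                    


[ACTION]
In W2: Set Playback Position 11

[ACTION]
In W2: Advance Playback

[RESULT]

          ┃  ┃      0▼234567890     
          ┃  ┃ HiHat█·██····█·█     
          ┃  ┃ Snare·······█···     
          ┃  ┃  Clap··██·····█·     
          ┃  ┃   Tom··█······█·     
          ┃  ┃  Kick·█·······██     
          ┃  ┃                      
          ┃  ┃                      
          ┃  ┃                      
          ┃  ┃                      
          ┃  ┃                      
          ┗━━┗━━━━━━━━━━━━━━━━━━━━━━
                                    
                                    
                                    
                                    


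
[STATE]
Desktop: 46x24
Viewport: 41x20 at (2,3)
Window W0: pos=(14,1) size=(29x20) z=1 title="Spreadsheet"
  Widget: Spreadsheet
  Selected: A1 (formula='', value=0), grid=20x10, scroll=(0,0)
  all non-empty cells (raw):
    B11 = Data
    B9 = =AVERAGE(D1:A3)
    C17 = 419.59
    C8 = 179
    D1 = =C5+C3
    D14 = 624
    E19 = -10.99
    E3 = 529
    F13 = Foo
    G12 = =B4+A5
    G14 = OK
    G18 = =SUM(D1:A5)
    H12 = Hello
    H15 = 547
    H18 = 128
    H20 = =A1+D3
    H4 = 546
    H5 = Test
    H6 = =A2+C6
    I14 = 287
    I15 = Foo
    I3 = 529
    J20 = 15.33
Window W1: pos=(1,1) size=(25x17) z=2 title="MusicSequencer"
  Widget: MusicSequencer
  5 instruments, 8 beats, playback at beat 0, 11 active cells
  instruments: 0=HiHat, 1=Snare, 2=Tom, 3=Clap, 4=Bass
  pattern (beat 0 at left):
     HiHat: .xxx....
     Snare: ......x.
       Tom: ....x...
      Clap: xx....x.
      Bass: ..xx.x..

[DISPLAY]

───────────────────────┨────────────────┨
      ▼1234567         ┃                ┃
 HiHat·███····         ┃    B       C   ┃
 Snare······█·         ┃----------------┃
   Tom····█···         ┃]       0       ┃
  Clap██····█·         ┃0       0       ┃
  Bass··██·█··         ┃0       0       ┃
                       ┃0       0       ┃
                       ┃0       0       ┃
                       ┃0       0       ┃
                       ┃0       0       ┃
                       ┃0       0     17┃
                       ┃0       0       ┃
                       ┃0       0       ┃
━━━━━━━━━━━━━━━━━━━━━━━┛0Data           ┃
            ┃ 12        0       0       ┃
            ┃ 13        0       0       ┃
            ┗━━━━━━━━━━━━━━━━━━━━━━━━━━━┛
                                         
                                         


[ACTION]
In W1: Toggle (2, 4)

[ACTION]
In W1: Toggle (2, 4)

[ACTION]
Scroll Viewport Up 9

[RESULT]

                                         
━━━━━━━━━━━━━━━━━━━━━━━┓━━━━━━━━━━━━━━━━┓
 MusicSequencer        ┃t               ┃
───────────────────────┨────────────────┨
      ▼1234567         ┃                ┃
 HiHat·███····         ┃    B       C   ┃
 Snare······█·         ┃----------------┃
   Tom····█···         ┃]       0       ┃
  Clap██····█·         ┃0       0       ┃
  Bass··██·█··         ┃0       0       ┃
                       ┃0       0       ┃
                       ┃0       0       ┃
                       ┃0       0       ┃
                       ┃0       0       ┃
                       ┃0       0     17┃
                       ┃0       0       ┃
                       ┃0       0       ┃
━━━━━━━━━━━━━━━━━━━━━━━┛0Data           ┃
            ┃ 12        0       0       ┃
            ┃ 13        0       0       ┃


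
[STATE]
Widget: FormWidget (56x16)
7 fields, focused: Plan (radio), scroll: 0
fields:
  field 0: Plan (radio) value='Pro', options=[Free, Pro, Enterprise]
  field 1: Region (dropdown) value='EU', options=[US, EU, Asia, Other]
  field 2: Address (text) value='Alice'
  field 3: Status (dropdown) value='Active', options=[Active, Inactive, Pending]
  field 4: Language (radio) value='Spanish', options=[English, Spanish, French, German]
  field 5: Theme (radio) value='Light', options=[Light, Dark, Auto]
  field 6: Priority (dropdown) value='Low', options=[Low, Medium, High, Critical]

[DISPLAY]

> Plan:       ( ) Free  (●) Pro  ( ) Enterprise         
  Region:     [EU                                     ▼]
  Address:    [Alice                                   ]
  Status:     [Active                                 ▼]
  Language:   ( ) English  (●) Spanish  ( ) French  ( ) 
  Theme:      (●) Light  ( ) Dark  ( ) Auto             
  Priority:   [Low                                    ▼]
                                                        
                                                        
                                                        
                                                        
                                                        
                                                        
                                                        
                                                        
                                                        


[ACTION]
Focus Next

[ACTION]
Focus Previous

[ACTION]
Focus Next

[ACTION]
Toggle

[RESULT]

  Plan:       ( ) Free  (●) Pro  ( ) Enterprise         
> Region:     [EU                                     ▼]
  Address:    [Alice                                   ]
  Status:     [Active                                 ▼]
  Language:   ( ) English  (●) Spanish  ( ) French  ( ) 
  Theme:      (●) Light  ( ) Dark  ( ) Auto             
  Priority:   [Low                                    ▼]
                                                        
                                                        
                                                        
                                                        
                                                        
                                                        
                                                        
                                                        
                                                        


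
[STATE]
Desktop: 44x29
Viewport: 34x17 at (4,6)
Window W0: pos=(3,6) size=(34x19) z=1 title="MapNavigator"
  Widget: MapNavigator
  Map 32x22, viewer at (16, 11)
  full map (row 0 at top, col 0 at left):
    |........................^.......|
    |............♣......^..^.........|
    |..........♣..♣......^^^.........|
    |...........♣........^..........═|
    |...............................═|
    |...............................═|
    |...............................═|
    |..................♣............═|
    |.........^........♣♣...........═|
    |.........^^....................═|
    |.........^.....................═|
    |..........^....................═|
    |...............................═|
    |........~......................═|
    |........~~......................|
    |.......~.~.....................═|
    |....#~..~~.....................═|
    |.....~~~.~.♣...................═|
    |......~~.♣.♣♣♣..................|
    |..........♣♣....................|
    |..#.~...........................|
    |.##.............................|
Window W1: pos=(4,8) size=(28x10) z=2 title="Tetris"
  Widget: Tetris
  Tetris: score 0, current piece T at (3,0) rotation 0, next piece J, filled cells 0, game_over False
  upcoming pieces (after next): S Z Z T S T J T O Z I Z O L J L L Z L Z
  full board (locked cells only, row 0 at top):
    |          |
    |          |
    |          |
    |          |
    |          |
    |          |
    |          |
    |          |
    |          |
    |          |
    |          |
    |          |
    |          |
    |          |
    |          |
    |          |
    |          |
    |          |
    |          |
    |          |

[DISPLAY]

━━━━━━━━━━━━━━━━━━━━━━━━━━━━━━━━┓ 
 MapNavigator                   ┃ 
┏━━━━━━━━━━━━━━━━━━━━━━━━━━┓────┨ 
┃ Tetris                   ┃...═┃ 
┠──────────────────────────┨...═┃ 
┃          │Next:          ┃...═┃ 
┃          │█              ┃...═┃ 
┃          │███            ┃...═┃ 
┃          │               ┃...═┃ 
┃          │               ┃...═┃ 
┃          │               ┃...═┃ 
┗━━━━━━━━━━━━━━━━━━━━━━━━━━┛...═┃ 
........~......................═┃ 
........~~......................┃ 
.......~.~.....................═┃ 
....#~..~~.....................═┃ 
.....~~~.~.♣...................═┃ 


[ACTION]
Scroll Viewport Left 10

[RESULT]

   ┏━━━━━━━━━━━━━━━━━━━━━━━━━━━━━━
   ┃ MapNavigator                 
   ┠┏━━━━━━━━━━━━━━━━━━━━━━━━━━┓──
   ┃┃ Tetris                   ┃..
   ┃┠──────────────────────────┨..
   ┃┃          │Next:          ┃..
   ┃┃          │█              ┃..
   ┃┃          │███            ┃..
   ┃┃          │               ┃..
   ┃┃          │               ┃..
   ┃┃          │               ┃..
   ┃┗━━━━━━━━━━━━━━━━━━━━━━━━━━┛..
   ┃........~.....................
   ┃........~~....................
   ┃.......~.~....................
   ┃....#~..~~....................
   ┃.....~~~.~.♣..................


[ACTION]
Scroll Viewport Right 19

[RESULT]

━━━━━━━━━━━━━━━━━━━━━━━━━━┓       
vigator                   ┃       
━━━━━━━━━━━━━━━━━━━━━┓────┨       
is                   ┃...═┃       
─────────────────────┨...═┃       
     │Next:          ┃...═┃       
     │█              ┃...═┃       
     │███            ┃...═┃       
     │               ┃...═┃       
     │               ┃...═┃       
     │               ┃...═┃       
━━━━━━━━━━━━━━━━━━━━━┛...═┃       
..~......................═┃       
..~~......................┃       
.~.~.....................═┃       
..~~.....................═┃       
~~.~.♣...................═┃       


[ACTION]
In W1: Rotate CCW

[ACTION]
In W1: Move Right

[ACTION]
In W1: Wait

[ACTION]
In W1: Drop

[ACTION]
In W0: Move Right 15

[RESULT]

━━━━━━━━━━━━━━━━━━━━━━━━━━┓       
vigator                   ┃       
━━━━━━━━━━━━━━━━━━━━━┓────┨       
is                   ┃    ┃       
─────────────────────┨    ┃       
     │Next:          ┃    ┃       
     │█              ┃    ┃       
     │███            ┃    ┃       
     │               ┃    ┃       
     │               ┃    ┃       
     │               ┃    ┃       
━━━━━━━━━━━━━━━━━━━━━┛    ┃       
..........═               ┃       
...........               ┃       
..........═               ┃       
..........═               ┃       
..........═               ┃       


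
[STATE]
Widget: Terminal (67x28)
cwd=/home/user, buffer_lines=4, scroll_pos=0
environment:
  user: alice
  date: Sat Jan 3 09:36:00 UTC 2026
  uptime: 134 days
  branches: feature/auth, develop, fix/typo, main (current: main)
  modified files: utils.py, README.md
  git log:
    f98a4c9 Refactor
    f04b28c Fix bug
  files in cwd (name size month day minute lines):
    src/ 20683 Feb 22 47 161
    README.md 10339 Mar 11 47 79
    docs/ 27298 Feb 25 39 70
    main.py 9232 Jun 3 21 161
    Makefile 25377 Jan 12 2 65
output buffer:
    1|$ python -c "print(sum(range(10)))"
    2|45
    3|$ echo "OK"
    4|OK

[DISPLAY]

$ python -c "print(sum(range(10)))"                                
45                                                                 
$ echo "OK"                                                        
OK                                                                 
$ █                                                                
                                                                   
                                                                   
                                                                   
                                                                   
                                                                   
                                                                   
                                                                   
                                                                   
                                                                   
                                                                   
                                                                   
                                                                   
                                                                   
                                                                   
                                                                   
                                                                   
                                                                   
                                                                   
                                                                   
                                                                   
                                                                   
                                                                   
                                                                   


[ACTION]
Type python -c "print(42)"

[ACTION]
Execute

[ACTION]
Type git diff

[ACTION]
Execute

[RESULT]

$ python -c "print(sum(range(10)))"                                
45                                                                 
$ echo "OK"                                                        
OK                                                                 
$ python -c "print(42)"                                            
42                                                                 
$ git diff                                                         
diff --git a/main.py b/main.py                                     
--- a/main.py                                                      
+++ b/main.py                                                      
@@ -1,3 +1,4 @@                                                    
+# updated                                                         
 import sys                                                        
$ █                                                                
                                                                   
                                                                   
                                                                   
                                                                   
                                                                   
                                                                   
                                                                   
                                                                   
                                                                   
                                                                   
                                                                   
                                                                   
                                                                   
                                                                   


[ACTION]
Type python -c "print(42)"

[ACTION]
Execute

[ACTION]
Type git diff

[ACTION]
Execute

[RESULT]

$ python -c "print(sum(range(10)))"                                
45                                                                 
$ echo "OK"                                                        
OK                                                                 
$ python -c "print(42)"                                            
42                                                                 
$ git diff                                                         
diff --git a/main.py b/main.py                                     
--- a/main.py                                                      
+++ b/main.py                                                      
@@ -1,3 +1,4 @@                                                    
+# updated                                                         
 import sys                                                        
$ python -c "print(42)"                                            
42                                                                 
$ git diff                                                         
diff --git a/main.py b/main.py                                     
--- a/main.py                                                      
+++ b/main.py                                                      
@@ -1,3 +1,4 @@                                                    
+# updated                                                         
 import sys                                                        
$ █                                                                
                                                                   
                                                                   
                                                                   
                                                                   
                                                                   


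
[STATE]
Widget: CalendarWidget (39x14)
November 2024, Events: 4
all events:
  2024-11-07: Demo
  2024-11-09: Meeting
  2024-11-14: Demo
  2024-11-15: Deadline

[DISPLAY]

             November 2024             
Mo Tu We Th Fr Sa Su                   
             1  2  3                   
 4  5  6  7*  8  9* 10                 
11 12 13 14* 15* 16 17                 
18 19 20 21 22 23 24                   
25 26 27 28 29 30                      
                                       
                                       
                                       
                                       
                                       
                                       
                                       


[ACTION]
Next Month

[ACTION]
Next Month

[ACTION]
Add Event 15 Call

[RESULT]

              January 2025             
Mo Tu We Th Fr Sa Su                   
       1  2  3  4  5                   
 6  7  8  9 10 11 12                   
13 14 15* 16 17 18 19                  
20 21 22 23 24 25 26                   
27 28 29 30 31                         
                                       
                                       
                                       
                                       
                                       
                                       
                                       
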